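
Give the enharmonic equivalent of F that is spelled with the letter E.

F is pitch class 5. The letter E alone is pitch class 4.
To reach pitch class 5 from E requires an offset of +1 semitone, i.e. sharp: E#.

E#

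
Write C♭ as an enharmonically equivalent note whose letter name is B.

Cb is pitch class 11. The letter B alone is pitch class 11.
Pitch class 11 on B needs no accidental: B.

B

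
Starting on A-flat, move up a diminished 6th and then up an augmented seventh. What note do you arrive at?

A diminished sixth up from Ab is Fbb (letter F, 7 semitones up).
An augmented seventh up from Fbb is Eb (letter E, 12 semitones up).

Eb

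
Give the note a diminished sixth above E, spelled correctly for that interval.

Cb

E up a major sixth is C#, so the target letter is C.
From E, a diminished sixth is 7 semitones up: Cb.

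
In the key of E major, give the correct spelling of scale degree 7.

D#

Degree 7 takes the letter 6 steps above E, which is D.
In major, degree 7 sits 11 semitones above the tonic. E + 11 semitones is pitch class 3, spelled on D as D#.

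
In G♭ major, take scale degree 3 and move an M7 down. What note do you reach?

Scale degree 3 of Gb major is Bb.
A major seventh (11 semitones) below Bb lands on the letter C, giving Cb.

Cb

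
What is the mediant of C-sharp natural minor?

E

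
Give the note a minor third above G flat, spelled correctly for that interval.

Bbb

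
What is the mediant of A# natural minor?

C#

Degree 3 takes the letter 2 steps above A, which is C.
In natural minor, degree 3 sits 3 semitones above the tonic. A# + 3 semitones is pitch class 1, spelled on C as C#.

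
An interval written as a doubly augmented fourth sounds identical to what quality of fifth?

perfect

A doubly augmented fourth spans 7 semitones.
A fifth spanning 7 semitones is perfect (the perfect fifth is 7).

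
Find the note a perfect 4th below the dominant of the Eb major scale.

The dominant of Eb major is Bb.
A perfect fourth (5 semitones) below Bb lands on the letter F, giving F.

F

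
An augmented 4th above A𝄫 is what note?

Db

A fourth above A lands on the letter D.
An augmented fourth spans 6 semitones, so Abb moves to pitch class 1. On the letter D that is Db.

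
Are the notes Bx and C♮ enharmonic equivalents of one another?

Two spellings are enharmonically equivalent only if they share a pitch class.
Here B## → 1, C → 0; 0 ≠ 1, so they are not.

No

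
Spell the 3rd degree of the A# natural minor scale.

C#

Degree 3 takes the letter 2 steps above A, which is C.
In natural minor, degree 3 sits 3 semitones above the tonic. A# + 3 semitones is pitch class 1, spelled on C as C#.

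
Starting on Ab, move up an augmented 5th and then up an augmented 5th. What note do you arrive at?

B#

An augmented fifth up from Ab is E (letter E, 8 semitones up).
An augmented fifth up from E is B# (letter B, 8 semitones up).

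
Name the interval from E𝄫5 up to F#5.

Counting letters E–F gives a second.
Ebb→F# = 4 semitones, 2 wider than the major second (2), so doubly augmented.

doubly augmented second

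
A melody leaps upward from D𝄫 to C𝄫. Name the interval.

minor seventh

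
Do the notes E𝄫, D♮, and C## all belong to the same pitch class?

Ebb = pitch class 2 and D = pitch class 2 and C## = pitch class 2 — the same pitch class, so they are enharmonic equivalents.

Yes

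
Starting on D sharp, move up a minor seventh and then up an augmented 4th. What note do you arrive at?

F##

A minor seventh up from D# is C# (letter C, 10 semitones up).
An augmented fourth up from C# is F## (letter F, 6 semitones up).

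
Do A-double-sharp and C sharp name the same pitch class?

Two spellings are enharmonically equivalent only if they share a pitch class.
Here A## → 11, C# → 1; 1 ≠ 11, so they are not.

No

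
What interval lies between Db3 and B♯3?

doubly augmented sixth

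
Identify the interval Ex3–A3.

doubly diminished fourth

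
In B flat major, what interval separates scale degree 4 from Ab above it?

perfect fourth

Scale degree 4 of Bb major is Eb.
Eb up to Ab: letters E→A make it a fourth; 5 semitones makes it perfect.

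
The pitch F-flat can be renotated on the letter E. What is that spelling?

Fb is pitch class 4. The letter E alone is pitch class 4.
Pitch class 4 on E needs no accidental: E.

E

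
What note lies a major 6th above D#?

D up a major sixth is B, so the target letter is B.
From D#, a major sixth is 9 semitones up: B#.

B#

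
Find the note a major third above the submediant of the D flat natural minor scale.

Db

The submediant of Db natural minor is Bbb.
A major third (4 semitones) above Bbb lands on the letter D, giving Db.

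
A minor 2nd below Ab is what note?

A down a major second is G, so the target letter is G.
From Ab, a minor second is 1 semitone down: G.

G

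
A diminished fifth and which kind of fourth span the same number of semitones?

augmented

A diminished fifth spans 6 semitones.
A fourth spanning 6 semitones is augmented (the perfect fourth is 5).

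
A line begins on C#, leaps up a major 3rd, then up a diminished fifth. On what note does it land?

A major third up from C# is E# (letter E, 4 semitones up).
A diminished fifth up from E# is B (letter B, 6 semitones up).

B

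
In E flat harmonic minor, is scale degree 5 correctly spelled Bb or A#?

Bb

Each scale degree takes a distinct letter name. Degree 5 of a scale on E must use the letter B.
Bb and A# are enharmonically the same pitch, but only Bb uses the letter B, so it is the correct spelling here.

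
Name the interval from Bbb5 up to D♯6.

doubly augmented third

The letter names run B→D, a span of 2 letter steps, so the interval is some kind of third.
Bbb to D# is 6 semitones. A major third is 4, so 6 makes it doubly augmented.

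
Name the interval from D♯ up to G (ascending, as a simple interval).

diminished fourth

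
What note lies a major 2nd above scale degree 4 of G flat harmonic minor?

Db

Scale degree 4 of Gb harmonic minor is Cb.
A major second (2 semitones) above Cb lands on the letter D, giving Db.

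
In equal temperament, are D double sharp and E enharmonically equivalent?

Yes

D## is pitch class 4; E is pitch class 4.
All spellings map to pitch class 4, so they are enharmonically equivalent.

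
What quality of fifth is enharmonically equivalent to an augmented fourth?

diminished

An augmented fourth spans 6 semitones.
A fifth spanning 6 semitones is diminished (the perfect fifth is 7).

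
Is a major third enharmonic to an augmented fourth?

No

A major third spans 4 semitones; an augmented fourth spans 6.
The spans differ, so they are not enharmonic equivalents.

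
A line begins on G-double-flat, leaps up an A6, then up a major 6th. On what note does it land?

An augmented sixth up from Gbb is Eb (letter E, 10 semitones up).
A major sixth up from Eb is C (letter C, 9 semitones up).

C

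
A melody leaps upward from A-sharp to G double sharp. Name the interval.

Counting letters A–B–C–D–E–F–G gives a seventh.
A#→G## = 11 semitones, exactly the major seventh.

major seventh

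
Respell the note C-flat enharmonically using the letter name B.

B

Plain B sits at the same pitch as Cb, so on the letter B the same pitch needs a natural: B.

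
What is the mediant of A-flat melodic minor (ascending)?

Cb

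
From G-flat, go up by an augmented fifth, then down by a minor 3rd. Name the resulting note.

B

An augmented fifth up from Gb is D (letter D, 8 semitones up).
A minor third down from D is B (letter B, 3 semitones down).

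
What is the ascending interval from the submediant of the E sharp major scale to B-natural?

diminished seventh

The submediant of E# major is C##.
C## up to B: letters C→B make it a seventh; 9 semitones makes it diminished.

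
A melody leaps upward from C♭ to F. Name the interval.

augmented fourth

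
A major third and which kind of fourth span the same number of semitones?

A major third spans 4 semitones.
A fourth spanning 4 semitones is diminished (the perfect fourth is 5).

diminished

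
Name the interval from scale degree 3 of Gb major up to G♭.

minor sixth

Scale degree 3 of Gb major is Bb.
Bb up to Gb: letters B→G make it a sixth; 8 semitones makes it minor.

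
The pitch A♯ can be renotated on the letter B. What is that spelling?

A# is pitch class 10. The letter B alone is pitch class 11.
To reach pitch class 10 from B requires an offset of -1 semitone, i.e. flat: Bb.

Bb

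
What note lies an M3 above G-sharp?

A third above G lands on the letter B.
A major third spans 4 semitones, so G# moves to pitch class 0. On the letter B that is B#.

B#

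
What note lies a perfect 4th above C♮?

F

A fourth above C lands on the letter F.
A perfect fourth spans 5 semitones, so C moves to pitch class 5. On the letter F that is F.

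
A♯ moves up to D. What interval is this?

Counting letters A–B–C–D gives a fourth.
A#→D = 4 semitones, 1 narrower than the perfect fourth (5), so diminished.

diminished fourth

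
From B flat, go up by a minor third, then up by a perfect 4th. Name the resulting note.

A minor third up from Bb is Db (letter D, 3 semitones up).
A perfect fourth up from Db is Gb (letter G, 5 semitones up).

Gb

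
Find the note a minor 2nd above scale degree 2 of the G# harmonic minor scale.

Scale degree 2 of G# harmonic minor is A#.
A minor second (1 semitone) above A# lands on the letter B, giving B.

B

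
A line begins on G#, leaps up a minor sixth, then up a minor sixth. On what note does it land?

C

A minor sixth up from G# is E (letter E, 8 semitones up).
A minor sixth up from E is C (letter C, 8 semitones up).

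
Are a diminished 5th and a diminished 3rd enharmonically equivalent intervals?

A diminished fifth spans 6 semitones; a diminished third spans 2.
The spans differ, so they are not enharmonic equivalents.

No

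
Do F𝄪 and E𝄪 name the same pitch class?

Two spellings are enharmonically equivalent only if they share a pitch class.
Here F## → 7, E## → 6; 6 ≠ 7, so they are not.

No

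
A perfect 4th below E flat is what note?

Bb

E down a perfect fourth is B, so the target letter is B.
From Eb, a perfect fourth is 5 semitones down: Bb.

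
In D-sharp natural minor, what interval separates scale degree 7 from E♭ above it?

diminished third

Scale degree 7 of D# natural minor is C#.
C# up to Eb: letters C→E make it a third; 2 semitones makes it diminished.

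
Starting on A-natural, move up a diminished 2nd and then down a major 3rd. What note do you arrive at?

Gbb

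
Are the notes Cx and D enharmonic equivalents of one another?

C## = pitch class 2 and D = pitch class 2 — the same pitch class, so they are enharmonic equivalents.

Yes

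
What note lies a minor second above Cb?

Dbb

C up a major second is D, so the target letter is D.
From Cb, a minor second is 1 semitone up: Dbb.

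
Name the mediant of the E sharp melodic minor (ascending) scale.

Degree 3 takes the letter 2 steps above E, which is G.
In melodic minor (ascending), degree 3 sits 3 semitones above the tonic. E# + 3 semitones is pitch class 8, spelled on G as G#.

G#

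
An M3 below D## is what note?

B#

D down a major third is Bb, so the target letter is B.
From D##, a major third is 4 semitones down: B#.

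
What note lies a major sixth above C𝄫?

A sixth above C lands on the letter A.
A major sixth spans 9 semitones, so Cbb moves to pitch class 7. On the letter A that is Abb.

Abb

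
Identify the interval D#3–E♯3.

The letter names run D→E, a span of 1 letter step, so the interval is some kind of second.
D# to E# is 2 semitones. A major second is 2, so 2 makes it major.

major second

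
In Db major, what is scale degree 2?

Degree 2 takes the letter 1 step above D, which is E.
In major, degree 2 sits 2 semitones above the tonic. Db + 2 semitones is pitch class 3, spelled on E as Eb.

Eb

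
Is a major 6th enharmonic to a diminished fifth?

A major sixth spans 9 semitones; a diminished fifth spans 6.
The spans differ, so they are not enharmonic equivalents.

No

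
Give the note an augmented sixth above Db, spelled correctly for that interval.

D up a major sixth is B, so the target letter is B.
From Db, an augmented sixth is 10 semitones up: B.

B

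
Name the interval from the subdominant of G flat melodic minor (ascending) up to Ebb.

minor third

The subdominant of Gb melodic minor (ascending) is Cb.
Cb up to Ebb: letters C→E make it a third; 3 semitones makes it minor.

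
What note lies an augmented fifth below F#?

F down a perfect fifth is Bb, so the target letter is B.
From F#, an augmented fifth is 8 semitones down: Bb.

Bb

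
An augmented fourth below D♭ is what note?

A fourth below D lands on the letter A.
An augmented fourth spans 6 semitones, so Db moves to pitch class 7. On the letter A that is Abb.

Abb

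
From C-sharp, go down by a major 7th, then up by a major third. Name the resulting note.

F#

A major seventh down from C# is D (letter D, 11 semitones down).
A major third up from D is F# (letter F, 4 semitones up).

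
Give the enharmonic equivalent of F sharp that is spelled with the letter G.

Gb

F# is pitch class 6. The letter G alone is pitch class 7.
To reach pitch class 6 from G requires an offset of -1 semitone, i.e. flat: Gb.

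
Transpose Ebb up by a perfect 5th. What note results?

Bbb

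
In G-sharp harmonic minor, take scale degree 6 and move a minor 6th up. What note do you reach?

C

Scale degree 6 of G# harmonic minor is E.
A minor sixth (8 semitones) above E lands on the letter C, giving C.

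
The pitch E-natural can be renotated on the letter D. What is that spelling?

D##

E is pitch class 4. The letter D alone is pitch class 2.
To reach pitch class 4 from D requires an offset of +2 semitones, i.e. double sharp: D##.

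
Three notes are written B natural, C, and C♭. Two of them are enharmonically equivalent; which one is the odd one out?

C

In 12-tone equal temperament, enharmonic equivalents share a pitch class. B is pitch class 11; C is pitch class 0; Cb is pitch class 11.
B and Cb share pitch class 11, while C is pitch class 0.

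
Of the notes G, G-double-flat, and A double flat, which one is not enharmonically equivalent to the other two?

In 12-tone equal temperament, enharmonic equivalents share a pitch class. G is pitch class 7; Gbb is pitch class 5; Abb is pitch class 7.
G and Abb share pitch class 7, while Gbb is pitch class 5.

Gbb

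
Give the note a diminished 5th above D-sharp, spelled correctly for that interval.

A

A fifth above D lands on the letter A.
A diminished fifth spans 6 semitones, so D# moves to pitch class 9. On the letter A that is A.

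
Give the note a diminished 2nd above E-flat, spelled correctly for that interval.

A second above E lands on the letter F.
A diminished second spans 0 semitones, so Eb moves to pitch class 3. On the letter F that is Fbb.

Fbb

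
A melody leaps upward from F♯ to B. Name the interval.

The letter names run F→B, a span of 3 letter steps, so the interval is some kind of fourth.
F# to B is 5 semitones. A perfect fourth is 5, so 5 makes it perfect.

perfect fourth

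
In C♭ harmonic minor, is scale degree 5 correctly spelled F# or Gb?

Each scale degree takes a distinct letter name. Degree 5 of a scale on C must use the letter G.
Gb and F# are enharmonically the same pitch, but only Gb uses the letter G, so it is the correct spelling here.

Gb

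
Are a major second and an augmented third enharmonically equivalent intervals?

No

A major second spans 2 semitones; an augmented third spans 5.
The spans differ, so they are not enharmonic equivalents.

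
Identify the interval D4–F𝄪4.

The letter names run D→F, a span of 2 letter steps, so the interval is some kind of third.
D to F## is 5 semitones. A major third is 4, so 5 makes it augmented.

augmented third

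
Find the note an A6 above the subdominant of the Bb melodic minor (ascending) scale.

C#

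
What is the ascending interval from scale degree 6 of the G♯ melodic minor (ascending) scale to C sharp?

Scale degree 6 of G# melodic minor (ascending) is E#.
E# up to C#: letters E→C make it a sixth; 8 semitones makes it minor.

minor sixth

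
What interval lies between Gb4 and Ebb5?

minor sixth

Counting letters G–A–B–C–D–E gives a sixth.
Gb→Ebb = 8 semitones, 1 narrower than the major sixth (9), so minor.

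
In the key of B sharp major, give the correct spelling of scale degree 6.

Degree 6 takes the letter 5 steps above B, which is G.
In major, degree 6 sits 9 semitones above the tonic. B# + 9 semitones is pitch class 9, spelled on G as G##.

G##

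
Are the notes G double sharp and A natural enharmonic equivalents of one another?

Yes

G## is pitch class 9; A is pitch class 9.
All spellings map to pitch class 9, so they are enharmonically equivalent.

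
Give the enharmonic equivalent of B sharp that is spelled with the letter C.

C

Plain C sits at the same pitch as B#, so on the letter C the same pitch needs a natural: C.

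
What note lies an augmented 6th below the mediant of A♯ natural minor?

Eb

The mediant of A# natural minor is C#.
An augmented sixth (10 semitones) below C# lands on the letter E, giving Eb.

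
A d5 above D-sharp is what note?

A

A fifth above D lands on the letter A.
A diminished fifth spans 6 semitones, so D# moves to pitch class 9. On the letter A that is A.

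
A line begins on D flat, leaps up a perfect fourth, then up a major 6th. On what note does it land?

A perfect fourth up from Db is Gb (letter G, 5 semitones up).
A major sixth up from Gb is Eb (letter E, 9 semitones up).

Eb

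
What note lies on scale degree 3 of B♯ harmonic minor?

The B# harmonic minor scale runs B# C## D# E# F## G# A##.
Degree 3 is D#.

D#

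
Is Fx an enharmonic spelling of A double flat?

F## = pitch class 7 and Abb = pitch class 7 — the same pitch class, so they are enharmonic equivalents.

Yes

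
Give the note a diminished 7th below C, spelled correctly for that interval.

D#

A seventh below C lands on the letter D.
A diminished seventh spans 9 semitones, so C moves to pitch class 3. On the letter D that is D#.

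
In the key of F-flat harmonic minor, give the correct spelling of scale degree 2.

Gb

The Fb harmonic minor scale runs Fb Gb Abb Bbb Cb Dbb Eb.
Degree 2 is Gb.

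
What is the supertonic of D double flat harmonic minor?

Ebb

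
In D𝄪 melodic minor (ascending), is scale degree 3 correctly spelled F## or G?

F##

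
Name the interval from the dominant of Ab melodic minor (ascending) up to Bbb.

diminished fifth

The dominant of Ab melodic minor (ascending) is Eb.
Eb up to Bbb: letters E→B make it a fifth; 6 semitones makes it diminished.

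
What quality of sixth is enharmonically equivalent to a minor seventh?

A minor seventh spans 10 semitones.
A sixth spanning 10 semitones is augmented (the major sixth is 9).

augmented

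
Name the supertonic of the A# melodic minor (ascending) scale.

B#

Degree 2 takes the letter 1 step above A, which is B.
In melodic minor (ascending), degree 2 sits 2 semitones above the tonic. A# + 2 semitones is pitch class 0, spelled on B as B#.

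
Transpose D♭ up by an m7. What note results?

Cb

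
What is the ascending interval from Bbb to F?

Counting letters B–C–D–E–F gives a fifth.
Bbb→F = 8 semitones, 1 wider than the perfect fifth (7), so augmented.

augmented fifth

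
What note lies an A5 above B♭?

B up a perfect fifth is F#, so the target letter is F.
From Bb, an augmented fifth is 8 semitones up: F#.

F#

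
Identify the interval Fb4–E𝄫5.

Counting letters F–G–A–B–C–D–E gives a seventh.
Fb→Ebb = 10 semitones, 1 narrower than the major seventh (11), so minor.

minor seventh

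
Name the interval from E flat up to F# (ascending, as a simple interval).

The letter names run E→F, a span of 1 letter step, so the interval is some kind of second.
Eb to F# is 3 semitones. A major second is 2, so 3 makes it augmented.

augmented second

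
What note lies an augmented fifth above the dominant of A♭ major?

B

The dominant of Ab major is Eb.
An augmented fifth (8 semitones) above Eb lands on the letter B, giving B.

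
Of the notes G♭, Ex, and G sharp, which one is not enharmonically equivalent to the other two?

In 12-tone equal temperament, enharmonic equivalents share a pitch class. Gb is pitch class 6; E## is pitch class 6; G# is pitch class 8.
Gb and E## share pitch class 6, while G# is pitch class 8.

G#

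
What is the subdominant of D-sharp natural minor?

G#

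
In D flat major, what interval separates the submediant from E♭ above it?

The submediant of Db major is Bb.
Bb up to Eb: letters B→E make it a fourth; 5 semitones makes it perfect.

perfect fourth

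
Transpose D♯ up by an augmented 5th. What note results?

A##

A fifth above D lands on the letter A.
An augmented fifth spans 8 semitones, so D# moves to pitch class 11. On the letter A that is A##.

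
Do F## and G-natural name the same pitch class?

F## is pitch class 7; G is pitch class 7.
All spellings map to pitch class 7, so they are enharmonically equivalent.

Yes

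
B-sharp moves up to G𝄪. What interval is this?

major sixth

The letter names run B→G, a span of 5 letter steps, so the interval is some kind of sixth.
B# to G## is 9 semitones. A major sixth is 9, so 9 makes it major.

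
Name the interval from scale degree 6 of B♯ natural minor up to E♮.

minor sixth

Scale degree 6 of B# natural minor is G#.
G# up to E: letters G→E make it a sixth; 8 semitones makes it minor.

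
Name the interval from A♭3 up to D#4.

doubly augmented fourth

Counting letters A–B–C–D gives a fourth.
Ab→D# = 7 semitones, 2 wider than the perfect fourth (5), so doubly augmented.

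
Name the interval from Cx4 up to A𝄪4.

major sixth

The letter names run C→A, a span of 5 letter steps, so the interval is some kind of sixth.
C## to A## is 9 semitones. A major sixth is 9, so 9 makes it major.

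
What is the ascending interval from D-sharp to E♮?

The letter names run D→E, a span of 1 letter step, so the interval is some kind of second.
D# to E is 1 semitone. A major second is 2, so 1 makes it minor.

minor second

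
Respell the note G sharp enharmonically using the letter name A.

G# is pitch class 8. The letter A alone is pitch class 9.
To reach pitch class 8 from A requires an offset of -1 semitone, i.e. flat: Ab.

Ab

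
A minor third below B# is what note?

A third below B lands on the letter G.
A minor third spans 3 semitones, so B# moves to pitch class 9. On the letter G that is G##.

G##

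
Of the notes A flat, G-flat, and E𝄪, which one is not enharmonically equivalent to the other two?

Ab

In 12-tone equal temperament, enharmonic equivalents share a pitch class. Ab is pitch class 8; Gb is pitch class 6; E## is pitch class 6.
Gb and E## share pitch class 6, while Ab is pitch class 8.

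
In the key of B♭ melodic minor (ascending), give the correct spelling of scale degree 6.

G

The Bb melodic minor (ascending) scale runs Bb C Db Eb F G A.
Degree 6 is G.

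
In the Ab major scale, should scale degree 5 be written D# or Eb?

Each scale degree takes a distinct letter name. Degree 5 of a scale on A must use the letter E.
Eb and D# are enharmonically the same pitch, but only Eb uses the letter E, so it is the correct spelling here.

Eb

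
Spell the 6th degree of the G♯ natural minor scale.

Degree 6 takes the letter 5 steps above G, which is E.
In natural minor, degree 6 sits 8 semitones above the tonic. G# + 8 semitones is pitch class 4, spelled on E as E.

E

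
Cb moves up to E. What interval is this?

Counting letters C–D–E gives a third.
Cb→E = 5 semitones, 1 wider than the major third (4), so augmented.

augmented third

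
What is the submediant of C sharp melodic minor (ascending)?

Degree 6 takes the letter 5 steps above C, which is A.
In melodic minor (ascending), degree 6 sits 9 semitones above the tonic. C# + 9 semitones is pitch class 10, spelled on A as A#.

A#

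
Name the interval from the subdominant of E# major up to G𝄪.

The subdominant of E# major is A#.
A# up to G##: letters A→G make it a seventh; 11 semitones makes it major.

major seventh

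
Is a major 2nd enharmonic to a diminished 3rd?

Yes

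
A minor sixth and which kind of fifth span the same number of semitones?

augmented

A minor sixth spans 8 semitones.
A fifth spanning 8 semitones is augmented (the perfect fifth is 7).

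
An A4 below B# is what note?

F#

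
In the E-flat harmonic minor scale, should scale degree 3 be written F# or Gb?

Each scale degree takes a distinct letter name. Degree 3 of a scale on E must use the letter G.
Gb and F# are enharmonically the same pitch, but only Gb uses the letter G, so it is the correct spelling here.

Gb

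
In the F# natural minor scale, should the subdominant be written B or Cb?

Each scale degree takes a distinct letter name. Degree 4 of a scale on F must use the letter B.
B and Cb are enharmonically the same pitch, but only B uses the letter B, so it is the correct spelling here.

B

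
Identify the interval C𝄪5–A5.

diminished sixth

Counting letters C–D–E–F–G–A gives a sixth.
C##→A = 7 semitones, 2 narrower than the major sixth (9), so diminished.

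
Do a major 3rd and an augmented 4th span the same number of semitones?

A major third spans 4 semitones; an augmented fourth spans 6.
The spans differ, so they are not enharmonic equivalents.

No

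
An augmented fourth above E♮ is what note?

E up a perfect fourth is A, so the target letter is A.
From E, an augmented fourth is 6 semitones up: A#.

A#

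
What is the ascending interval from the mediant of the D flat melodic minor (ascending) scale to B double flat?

perfect fourth

The mediant of Db melodic minor (ascending) is Fb.
Fb up to Bbb: letters F→B make it a fourth; 5 semitones makes it perfect.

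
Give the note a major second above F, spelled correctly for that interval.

G

F up a major second is G, so the target letter is G.
From F, a major second is 2 semitones up: G.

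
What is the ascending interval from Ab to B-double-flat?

The letter names run A→B, a span of 1 letter step, so the interval is some kind of second.
Ab to Bbb is 1 semitone. A major second is 2, so 1 makes it minor.

minor second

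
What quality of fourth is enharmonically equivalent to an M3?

diminished

A major third spans 4 semitones.
A fourth spanning 4 semitones is diminished (the perfect fourth is 5).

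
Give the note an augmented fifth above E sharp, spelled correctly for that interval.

B##

E up a perfect fifth is B, so the target letter is B.
From E#, an augmented fifth is 8 semitones up: B##.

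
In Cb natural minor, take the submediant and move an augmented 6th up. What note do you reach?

The submediant of Cb natural minor is Abb.
An augmented sixth (10 semitones) above Abb lands on the letter F, giving F.

F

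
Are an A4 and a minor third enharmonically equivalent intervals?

No

An augmented fourth spans 6 semitones; a minor third spans 3.
The spans differ, so they are not enharmonic equivalents.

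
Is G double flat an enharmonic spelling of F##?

Two spellings are enharmonically equivalent only if they share a pitch class.
Here Gbb → 5, F## → 7; 5 ≠ 7, so they are not.

No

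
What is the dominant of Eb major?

Bb

Degree 5 takes the letter 4 steps above E, which is B.
In major, degree 5 sits 7 semitones above the tonic. Eb + 7 semitones is pitch class 10, spelled on B as Bb.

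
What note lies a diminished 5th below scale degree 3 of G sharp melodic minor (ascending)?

E#

Scale degree 3 of G# melodic minor (ascending) is B.
A diminished fifth (6 semitones) below B lands on the letter E, giving E#.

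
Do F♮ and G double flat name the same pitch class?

F = pitch class 5 and Gbb = pitch class 5 — the same pitch class, so they are enharmonic equivalents.

Yes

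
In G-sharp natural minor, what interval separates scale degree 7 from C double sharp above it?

Scale degree 7 of G# natural minor is F#.
F# up to C##: letters F→C make it a fifth; 8 semitones makes it augmented.

augmented fifth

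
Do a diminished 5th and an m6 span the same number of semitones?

A diminished fifth spans 6 semitones; a minor sixth spans 8.
The spans differ, so they are not enharmonic equivalents.

No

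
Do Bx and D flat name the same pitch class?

Yes

B## = pitch class 1 and Db = pitch class 1 — the same pitch class, so they are enharmonic equivalents.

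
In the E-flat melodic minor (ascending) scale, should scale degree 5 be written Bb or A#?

Each scale degree takes a distinct letter name. Degree 5 of a scale on E must use the letter B.
Bb and A# are enharmonically the same pitch, but only Bb uses the letter B, so it is the correct spelling here.

Bb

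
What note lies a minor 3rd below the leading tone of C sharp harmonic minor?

The leading tone of C# harmonic minor is B#.
A minor third (3 semitones) below B# lands on the letter G, giving G##.

G##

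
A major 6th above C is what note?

A

A sixth above C lands on the letter A.
A major sixth spans 9 semitones, so C moves to pitch class 9. On the letter A that is A.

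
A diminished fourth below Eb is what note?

E down a perfect fourth is B, so the target letter is B.
From Eb, a diminished fourth is 4 semitones down: B.

B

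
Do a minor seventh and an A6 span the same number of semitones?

Yes

A minor seventh spans 10 semitones; an augmented sixth spans 10.
They are enharmonically equivalent.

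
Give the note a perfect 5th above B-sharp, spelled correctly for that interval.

F##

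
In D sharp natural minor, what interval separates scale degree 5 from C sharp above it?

Scale degree 5 of D# natural minor is A#.
A# up to C#: letters A→C make it a third; 3 semitones makes it minor.

minor third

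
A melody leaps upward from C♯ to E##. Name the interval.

augmented third

Counting letters C–D–E gives a third.
C#→E## = 5 semitones, 1 wider than the major third (4), so augmented.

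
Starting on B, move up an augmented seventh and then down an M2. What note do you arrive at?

An augmented seventh up from B is A## (letter A, 12 semitones up).
A major second down from A## is G## (letter G, 2 semitones down).

G##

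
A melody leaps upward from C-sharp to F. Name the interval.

diminished fourth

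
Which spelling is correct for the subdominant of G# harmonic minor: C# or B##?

Each scale degree takes a distinct letter name. Degree 4 of a scale on G must use the letter C.
C# and B## are enharmonically the same pitch, but only C# uses the letter C, so it is the correct spelling here.

C#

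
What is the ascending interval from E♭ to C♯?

augmented sixth

The letter names run E→C, a span of 5 letter steps, so the interval is some kind of sixth.
Eb to C# is 10 semitones. A major sixth is 9, so 10 makes it augmented.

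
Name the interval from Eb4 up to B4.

augmented fifth

The letter names run E→B, a span of 4 letter steps, so the interval is some kind of fifth.
Eb to B is 8 semitones. A perfect fifth is 7, so 8 makes it augmented.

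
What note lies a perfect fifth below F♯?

A fifth below F lands on the letter B.
A perfect fifth spans 7 semitones, so F# moves to pitch class 11. On the letter B that is B.

B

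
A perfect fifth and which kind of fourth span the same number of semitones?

A perfect fifth spans 7 semitones.
A fourth spanning 7 semitones is doubly augmented (the perfect fourth is 5).

doubly augmented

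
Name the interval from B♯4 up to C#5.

The letter names run B→C, a span of 1 letter step, so the interval is some kind of second.
B# to C# is 1 semitone. A major second is 2, so 1 makes it minor.

minor second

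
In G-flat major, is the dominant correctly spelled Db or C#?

Each scale degree takes a distinct letter name. Degree 5 of a scale on G must use the letter D.
Db and C# are enharmonically the same pitch, but only Db uses the letter D, so it is the correct spelling here.

Db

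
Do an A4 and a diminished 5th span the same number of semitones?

An augmented fourth spans 6 semitones; a diminished fifth spans 6.
They are enharmonically equivalent.

Yes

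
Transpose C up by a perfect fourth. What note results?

C up a perfect fourth is F, so the target letter is F.
From C, a perfect fourth is 5 semitones up: F.

F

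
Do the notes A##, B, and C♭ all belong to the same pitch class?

Yes

A## is pitch class 11; B is pitch class 11; Cb is pitch class 11.
All spellings map to pitch class 11, so they are enharmonically equivalent.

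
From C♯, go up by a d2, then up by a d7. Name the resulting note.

A diminished second up from C# is Db (letter D, 0 semitones up).
A diminished seventh up from Db is Cbb (letter C, 9 semitones up).

Cbb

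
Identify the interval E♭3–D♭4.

Counting letters E–F–G–A–B–C–D gives a seventh.
Eb→Db = 10 semitones, 1 narrower than the major seventh (11), so minor.

minor seventh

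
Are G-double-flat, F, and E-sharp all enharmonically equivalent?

Gbb = pitch class 5 and F = pitch class 5 and E# = pitch class 5 — the same pitch class, so they are enharmonic equivalents.

Yes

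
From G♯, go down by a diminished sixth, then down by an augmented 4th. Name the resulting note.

A diminished sixth down from G# is B## (letter B, 7 semitones down).
An augmented fourth down from B## is F## (letter F, 6 semitones down).

F##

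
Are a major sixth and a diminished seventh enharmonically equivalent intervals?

Yes

A major sixth spans 9 semitones; a diminished seventh spans 9.
They are enharmonically equivalent.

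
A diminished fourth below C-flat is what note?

C down a perfect fourth is G, so the target letter is G.
From Cb, a diminished fourth is 4 semitones down: G.

G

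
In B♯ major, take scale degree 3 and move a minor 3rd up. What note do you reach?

F##

Scale degree 3 of B# major is D##.
A minor third (3 semitones) above D## lands on the letter F, giving F##.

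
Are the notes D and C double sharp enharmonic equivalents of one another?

Yes

D = pitch class 2 and C## = pitch class 2 — the same pitch class, so they are enharmonic equivalents.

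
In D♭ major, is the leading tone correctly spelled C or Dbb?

Each scale degree takes a distinct letter name. Degree 7 of a scale on D must use the letter C.
C and Dbb are enharmonically the same pitch, but only C uses the letter C, so it is the correct spelling here.

C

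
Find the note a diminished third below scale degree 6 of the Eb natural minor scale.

A

Scale degree 6 of Eb natural minor is Cb.
A diminished third (2 semitones) below Cb lands on the letter A, giving A.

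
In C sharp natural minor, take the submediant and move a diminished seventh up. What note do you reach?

The submediant of C# natural minor is A.
A diminished seventh (9 semitones) above A lands on the letter G, giving Gb.

Gb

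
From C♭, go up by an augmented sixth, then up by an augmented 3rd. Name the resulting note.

An augmented sixth up from Cb is A (letter A, 10 semitones up).
An augmented third up from A is C## (letter C, 5 semitones up).

C##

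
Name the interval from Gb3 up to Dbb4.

diminished fifth

Counting letters G–A–B–C–D gives a fifth.
Gb→Dbb = 6 semitones, 1 narrower than the perfect fifth (7), so diminished.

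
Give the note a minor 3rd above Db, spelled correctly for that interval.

Fb

D up a major third is F#, so the target letter is F.
From Db, a minor third is 3 semitones up: Fb.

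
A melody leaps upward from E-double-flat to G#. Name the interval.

The letter names run E→G, a span of 2 letter steps, so the interval is some kind of third.
Ebb to G# is 6 semitones. A major third is 4, so 6 makes it doubly augmented.

doubly augmented third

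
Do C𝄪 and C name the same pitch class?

No

C## is pitch class 2; C is pitch class 0.
The pitch classes differ (2 vs. 0), so they are not enharmonic equivalents.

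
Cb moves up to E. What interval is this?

augmented third

Counting letters C–D–E gives a third.
Cb→E = 5 semitones, 1 wider than the major third (4), so augmented.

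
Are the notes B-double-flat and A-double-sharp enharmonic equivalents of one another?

Two spellings are enharmonically equivalent only if they share a pitch class.
Here Bbb → 9, A## → 11; 9 ≠ 11, so they are not.

No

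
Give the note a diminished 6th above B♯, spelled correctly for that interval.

G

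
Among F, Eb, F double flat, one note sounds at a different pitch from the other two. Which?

F

In 12-tone equal temperament, enharmonic equivalents share a pitch class. F is pitch class 5; Eb is pitch class 3; Fbb is pitch class 3.
Eb and Fbb share pitch class 3, while F is pitch class 5.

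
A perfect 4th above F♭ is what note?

A fourth above F lands on the letter B.
A perfect fourth spans 5 semitones, so Fb moves to pitch class 9. On the letter B that is Bbb.

Bbb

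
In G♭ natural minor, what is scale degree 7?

Fb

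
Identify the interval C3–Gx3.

doubly augmented fifth

The letter names run C→G, a span of 4 letter steps, so the interval is some kind of fifth.
C to G## is 9 semitones. A perfect fifth is 7, so 9 makes it doubly augmented.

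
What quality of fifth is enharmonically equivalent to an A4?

diminished

An augmented fourth spans 6 semitones.
A fifth spanning 6 semitones is diminished (the perfect fifth is 7).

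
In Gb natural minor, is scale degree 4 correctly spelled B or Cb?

Cb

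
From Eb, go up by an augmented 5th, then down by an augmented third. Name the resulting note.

Gb

An augmented fifth up from Eb is B (letter B, 8 semitones up).
An augmented third down from B is Gb (letter G, 5 semitones down).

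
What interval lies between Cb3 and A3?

The letter names run C→A, a span of 5 letter steps, so the interval is some kind of sixth.
Cb to A is 10 semitones. A major sixth is 9, so 10 makes it augmented.

augmented sixth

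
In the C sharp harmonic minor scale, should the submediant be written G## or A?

Each scale degree takes a distinct letter name. Degree 6 of a scale on C must use the letter A.
A and G## are enharmonically the same pitch, but only A uses the letter A, so it is the correct spelling here.

A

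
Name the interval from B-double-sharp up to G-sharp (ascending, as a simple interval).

The letter names run B→G, a span of 5 letter steps, so the interval is some kind of sixth.
B## to G# is 7 semitones. A major sixth is 9, so 7 makes it diminished.

diminished sixth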